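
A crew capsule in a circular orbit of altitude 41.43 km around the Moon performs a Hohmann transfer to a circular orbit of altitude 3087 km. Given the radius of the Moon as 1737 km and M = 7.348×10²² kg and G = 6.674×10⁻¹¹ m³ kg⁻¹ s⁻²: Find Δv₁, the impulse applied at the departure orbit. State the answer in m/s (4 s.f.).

μ = GM = 6.674×10⁻¹¹ × 7.348×10²² = 4.904×10¹² m³/s².
r₁ = 1737 + 41.43 = 1778.4 km = 1.7784×10⁶ m.
r₂ = 1737 + 3087 = 4824.0 km = 4.8240×10⁶ m.
Transfer ellipse a_t = (r₁ + r₂)/2 = 3.301×10⁶ m.
At r₁: circular v_c1 = √(μ/r₁) = 1661 m/s; transfer-perilune v_p = √[μ(2/r₁ − 1/a_t)] = 2007 m/s.
Δv₁ = v_p − v_c1 = 346.8 m/s.

Δv ≈ 346.8 m/s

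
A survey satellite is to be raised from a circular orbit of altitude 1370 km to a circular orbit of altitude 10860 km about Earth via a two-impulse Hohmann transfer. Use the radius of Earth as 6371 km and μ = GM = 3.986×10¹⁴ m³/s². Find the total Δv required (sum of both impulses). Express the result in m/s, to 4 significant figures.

r₁ = 6371 + 1370 = 7741.0 km = 7.7410×10⁶ m.
r₂ = 6371 + 10860 = 17231 km = 1.7231×10⁷ m.
Transfer ellipse a_t = (r₁ + r₂)/2 = 1.249×10⁷ m.
At r₁: circular v_c1 = √(μ/r₁) = 7176 m/s; transfer-perigee v_p = √[μ(2/r₁ − 1/a_t)] = 8430 m/s.
Δv₁ = v_p − v_c1 = 1254 m/s.
At r₂: circular v_c2 = √(μ/r₂) = 4810 m/s; transfer-apogee v_a = √[μ(2/r₂ − 1/a_t)] = 3787 m/s.
Δv₂ = v_c2 − v_a = 1023 m/s.
Total Δv = Δv₁ + Δv₂ = 2277 m/s.

Δv_total ≈ 2277 m/s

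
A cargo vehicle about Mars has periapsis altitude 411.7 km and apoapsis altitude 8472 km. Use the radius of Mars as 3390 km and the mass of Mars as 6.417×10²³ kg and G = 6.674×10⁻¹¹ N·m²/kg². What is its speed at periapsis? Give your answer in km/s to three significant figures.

μ = GM = 6.674×10⁻¹¹ × 6.417×10²³ = 4.283×10¹³ m³/s².
r_p = 3390 + 411.7 = 3801.7 km = 3.8017×10⁶ m.
r_a = 3390 + 8472 = 11862 km = 1.1862×10⁷ m.
Semi-major axis a = (r_p + r_a)/2 = 7831.9 km = 7.832×10⁶ m.
Vis-viva: v² = μ(2/r − 1/a) = 4.283×10¹³ × (5.261×10⁻⁷ − 1.277×10⁻⁷) = 1.706×10⁷ m²/s².
v = 4131 m/s = 4.131 km/s.

v ≈ 4.13 km/s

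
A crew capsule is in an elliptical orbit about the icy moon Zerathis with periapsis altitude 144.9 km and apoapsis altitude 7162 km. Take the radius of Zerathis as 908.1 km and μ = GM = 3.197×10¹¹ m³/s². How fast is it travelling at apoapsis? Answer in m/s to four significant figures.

v ≈ 95.63 m/s

r_p = 908.1 + 144.9 = 1053.0 km = 1.0530×10⁶ m.
r_a = 908.1 + 7162 = 8070.1 km = 8.0701×10⁶ m.
Semi-major axis a = (r_p + r_a)/2 = 4561.6 km = 4.562×10⁶ m.
Vis-viva: v² = μ(2/r − 1/a) = 3.197×10¹¹ × (2.478×10⁻⁷ − 2.192×10⁻⁷) = 9.145×10³ m²/s².
v = 95.63 m/s.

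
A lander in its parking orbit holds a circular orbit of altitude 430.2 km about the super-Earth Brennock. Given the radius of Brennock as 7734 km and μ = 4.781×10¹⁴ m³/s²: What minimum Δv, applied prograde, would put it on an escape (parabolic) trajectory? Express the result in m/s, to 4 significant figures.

r = 7734 + 430.2 = 8164.2 km = 8.1642×10⁶ m.
Circular speed v_c = √(μ/r) = 7652 m/s.
Escape speed v_esc = √(2μ/r) = √2 × v_c = 10820 m/s.
Δv = v_esc − v_c = 3170 m/s.

Δv ≈ 3170 m/s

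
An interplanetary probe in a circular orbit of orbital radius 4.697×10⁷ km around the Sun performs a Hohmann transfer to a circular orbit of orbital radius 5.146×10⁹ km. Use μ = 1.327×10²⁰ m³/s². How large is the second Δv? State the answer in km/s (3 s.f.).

Δv ≈ 4.40 km/s

r₁ = 4.697×10⁷ km = 4.697×10¹⁰ m.
r₂ = 5.146×10⁹ km = 5.146×10¹² m.
Transfer ellipse a_t = (r₁ + r₂)/2 = 2.596×10¹² m.
At r₁: circular v_c1 = √(μ/r₁) = 53150 m/s; transfer-perihelion v_p = √[μ(2/r₁ − 1/a_t)] = 74830 m/s.
At r₂: circular v_c2 = √(μ/r₂) = 5078 m/s; transfer-aphelion v_a = √[μ(2/r₂ − 1/a_t)] = 683.0 m/s.
Δv₂ = v_c2 − v_a = 4395 m/s.
= 4.395 km/s.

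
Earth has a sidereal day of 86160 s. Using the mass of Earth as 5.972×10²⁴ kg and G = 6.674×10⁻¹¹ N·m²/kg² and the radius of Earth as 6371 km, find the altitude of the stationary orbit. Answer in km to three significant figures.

h_sync ≈ 35800 km

μ = GM = 6.674×10⁻¹¹ × 5.972×10²⁴ = 3.986×10¹⁴ m³/s².
A synchronous orbit has period T, so by Kepler's third law a = (μT²/4π²)^(1/3).
μT²/4π² = 3.986×10¹⁴ × (8.616×10⁴)² / 39.48 = 7.495×10²² m³.
a = 4.216×10⁷ m = 42162 km.
Altitude h = a − R = 42162 − 6371 = 35791 km.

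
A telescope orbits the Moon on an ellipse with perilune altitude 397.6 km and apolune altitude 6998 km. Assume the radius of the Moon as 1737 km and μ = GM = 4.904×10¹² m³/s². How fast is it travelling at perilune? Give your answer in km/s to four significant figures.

r_p = 1737 + 397.6 = 2134.6 km = 2.1346×10⁶ m.
r_a = 1737 + 6998 = 8735.0 km = 8.7350×10⁶ m.
Semi-major axis a = (r_p + r_a)/2 = 5434.8 km = 5.435×10⁶ m.
Vis-viva: v² = μ(2/r − 1/a) = 4.904×10¹² × (9.369×10⁻⁷ − 1.840×10⁻⁷) = 3.692×10⁶ m²/s².
v = 1922 m/s = 1.922 km/s.

v ≈ 1.922 km/s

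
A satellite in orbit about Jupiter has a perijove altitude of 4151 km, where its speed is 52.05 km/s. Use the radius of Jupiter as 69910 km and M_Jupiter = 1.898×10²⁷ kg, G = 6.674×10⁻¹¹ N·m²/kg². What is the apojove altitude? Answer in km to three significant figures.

μ = GM = 6.674×10⁻¹¹ × 1.898×10²⁷ = 1.267×10¹⁷ m³/s².
r_p = 69910 + 4151 = 74061 km = 7.406×10⁷ m.
Specific energy ε = v²/2 − μ/r = -3.558×10⁸ J/kg, so a = −μ/(2ε) = 1.780×10⁸ m.
The apsides satisfy r_p + r_a = 2a, so the apojove radius is 2a − r_p = 2.820×10⁸ m = 2.8198×10⁵ km.
Apojove altitude = 2.8198×10⁵ − 69910 = 2.1207×10⁵ km.

apojove altitude ≈ 2.12×10⁵ km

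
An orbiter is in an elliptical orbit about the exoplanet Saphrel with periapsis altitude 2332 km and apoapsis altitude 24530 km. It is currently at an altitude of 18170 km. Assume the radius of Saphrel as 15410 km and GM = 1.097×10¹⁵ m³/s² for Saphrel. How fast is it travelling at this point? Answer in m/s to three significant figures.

r_p = 15410 + 2332 = 17742 km = 1.7742×10⁷ m.
r_a = 15410 + 24530 = 39940 km = 3.9940×10⁷ m.
r = 15410 + 18170 = 33580 km = 3.358×10⁷ m.
Semi-major axis a = (r_p + r_a)/2 = 28841 km = 2.884×10⁷ m.
Vis-viva: v² = μ(2/r − 1/a) = 1.097×10¹⁵ × (5.956×10⁻⁸ − 3.467×10⁻⁸) = 2.730×10⁷ m²/s².
v = 5225 m/s.

v ≈ 5220 m/s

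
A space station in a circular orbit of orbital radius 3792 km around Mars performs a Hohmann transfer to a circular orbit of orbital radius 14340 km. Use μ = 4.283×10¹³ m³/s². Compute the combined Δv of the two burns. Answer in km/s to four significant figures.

r₁ = 3792 km = 3.792×10⁶ m.
r₂ = 14340 km = 1.434×10⁷ m.
Transfer ellipse a_t = (r₁ + r₂)/2 = 9.066×10⁶ m.
At r₁: circular v_c1 = √(μ/r₁) = 3361 m/s; transfer-periapsis v_p = √[μ(2/r₁ − 1/a_t)] = 4227 m/s.
Δv₁ = v_p − v_c1 = 866.0 m/s.
At r₂: circular v_c2 = √(μ/r₂) = 1728 m/s; transfer-apoapsis v_a = √[μ(2/r₂ − 1/a_t)] = 1118 m/s.
Δv₂ = v_c2 − v_a = 610.5 m/s.
Total Δv = Δv₁ + Δv₂ = 1476 m/s = 1.476 km/s.

Δv_total ≈ 1.476 km/s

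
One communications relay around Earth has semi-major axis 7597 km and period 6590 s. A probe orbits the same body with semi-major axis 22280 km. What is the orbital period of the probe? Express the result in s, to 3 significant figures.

Kepler's third law: T² ∝ a³, so T₂ = T₁ (a₂/a₁)^(3/2).
a₂/a₁ = 2.933, (a₂/a₁)^(3/2) = 5.022.
T₂ = 6590 × 5.022 = 33100 s.

T₂ ≈ 33100 s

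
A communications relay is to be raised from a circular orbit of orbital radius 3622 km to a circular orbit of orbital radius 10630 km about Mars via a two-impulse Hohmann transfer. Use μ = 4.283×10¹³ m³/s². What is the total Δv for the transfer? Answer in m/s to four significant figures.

Δv_total ≈ 1337 m/s

r₁ = 3622 km = 3.622×10⁶ m.
r₂ = 10630 km = 1.063×10⁷ m.
Transfer ellipse a_t = (r₁ + r₂)/2 = 7.126×10⁶ m.
At r₁: circular v_c1 = √(μ/r₁) = 3439 m/s; transfer-periapsis v_p = √[μ(2/r₁ − 1/a_t)] = 4200 m/s.
Δv₁ = v_p − v_c1 = 761.2 m/s.
At r₂: circular v_c2 = √(μ/r₂) = 2007 m/s; transfer-apoapsis v_a = √[μ(2/r₂ − 1/a_t)] = 1431 m/s.
Δv₂ = v_c2 − v_a = 576.2 m/s.
Total Δv = Δv₁ + Δv₂ = 1337 m/s.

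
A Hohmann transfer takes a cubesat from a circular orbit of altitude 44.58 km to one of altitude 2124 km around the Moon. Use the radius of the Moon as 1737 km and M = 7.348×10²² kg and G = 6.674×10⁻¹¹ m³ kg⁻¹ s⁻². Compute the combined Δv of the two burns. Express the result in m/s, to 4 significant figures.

μ = GM = 6.674×10⁻¹¹ × 7.348×10²² = 4.904×10¹² m³/s².
r₁ = 1737 + 44.58 = 1781.6 km = 1.7816×10⁶ m.
r₂ = 1737 + 2124 = 3861.0 km = 3.8610×10⁶ m.
Transfer ellipse a_t = (r₁ + r₂)/2 = 2.821×10⁶ m.
At r₁: circular v_c1 = √(μ/r₁) = 1659 m/s; transfer-perilune v_p = √[μ(2/r₁ − 1/a_t)] = 1941 m/s.
Δv₁ = v_p − v_c1 = 281.8 m/s.
At r₂: circular v_c2 = √(μ/r₂) = 1127 m/s; transfer-apolune v_a = √[μ(2/r₂ − 1/a_t)] = 895.6 m/s.
Δv₂ = v_c2 − v_a = 231.4 m/s.
Total Δv = Δv₁ + Δv₂ = 513.2 m/s.

Δv_total ≈ 513.2 m/s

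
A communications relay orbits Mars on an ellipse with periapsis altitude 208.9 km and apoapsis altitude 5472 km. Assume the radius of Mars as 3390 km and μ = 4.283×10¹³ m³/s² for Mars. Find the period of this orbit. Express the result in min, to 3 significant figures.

r_p = 3390 + 208.9 = 3598.9 km = 3.5989×10⁶ m.
r_a = 3390 + 5472 = 8862.0 km = 8.8620×10⁶ m.
Semi-major axis a = (r_p + r_a)/2 = (3598.9 + 8862.0)/2 = 6230.4 km = 6.230×10⁶ m.
By Kepler's third law T = 2π√(a³/μ) = 2π × 2.376×10³ = 1.493×10⁴ s.
= 248.8 min.

T ≈ 249 min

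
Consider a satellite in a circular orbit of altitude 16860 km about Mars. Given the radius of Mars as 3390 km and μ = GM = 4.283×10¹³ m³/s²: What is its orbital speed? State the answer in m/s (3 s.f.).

v ≈ 1450 m/s

r = 3390 + 16860 = 20250 km = 2.0250×10⁷ m.
For a circular orbit v = √(μ/r) = √(4.283×10¹³ / 2.025×10⁷) = √(2.115×10⁶) = 1454 m/s.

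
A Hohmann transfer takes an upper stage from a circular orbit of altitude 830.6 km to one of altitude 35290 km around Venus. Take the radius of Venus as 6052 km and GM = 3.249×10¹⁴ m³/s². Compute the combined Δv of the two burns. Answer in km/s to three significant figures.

r₁ = 6052 + 830.6 = 6882.6 km = 6.8826×10⁶ m.
r₂ = 6052 + 35290 = 41342 km = 4.1342×10⁷ m.
Transfer ellipse a_t = (r₁ + r₂)/2 = 2.411×10⁷ m.
At r₁: circular v_c1 = √(μ/r₁) = 6871 m/s; transfer-periapsis v_p = √[μ(2/r₁ − 1/a_t)] = 8997 m/s.
Δv₁ = v_p − v_c1 = 2126 m/s.
At r₂: circular v_c2 = √(μ/r₂) = 2803 m/s; transfer-apoapsis v_a = √[μ(2/r₂ − 1/a_t)] = 1498 m/s.
Δv₂ = v_c2 − v_a = 1306 m/s.
Total Δv = Δv₁ + Δv₂ = 3431 m/s = 3.431 km/s.

Δv_total ≈ 3.43 km/s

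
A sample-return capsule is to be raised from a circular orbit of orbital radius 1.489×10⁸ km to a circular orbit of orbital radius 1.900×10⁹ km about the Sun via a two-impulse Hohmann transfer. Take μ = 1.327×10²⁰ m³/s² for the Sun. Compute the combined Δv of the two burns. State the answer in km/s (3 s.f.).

Δv_total ≈ 16.0 km/s

r₁ = 1.489×10⁸ km = 1.489×10¹¹ m.
r₂ = 1.900×10⁹ km = 1.900×10¹² m.
Transfer ellipse a_t = (r₁ + r₂)/2 = 1.024×10¹² m.
At r₁: circular v_c1 = √(μ/r₁) = 29850 m/s; transfer-perihelion v_p = √[μ(2/r₁ − 1/a_t)] = 40660 m/s.
Δv₁ = v_p − v_c1 = 10800 m/s.
At r₂: circular v_c2 = √(μ/r₂) = 8357 m/s; transfer-aphelion v_a = √[μ(2/r₂ − 1/a_t)] = 3186 m/s.
Δv₂ = v_c2 − v_a = 5171 m/s.
Total Δv = Δv₁ + Δv₂ = 15970 m/s = 15.97 km/s.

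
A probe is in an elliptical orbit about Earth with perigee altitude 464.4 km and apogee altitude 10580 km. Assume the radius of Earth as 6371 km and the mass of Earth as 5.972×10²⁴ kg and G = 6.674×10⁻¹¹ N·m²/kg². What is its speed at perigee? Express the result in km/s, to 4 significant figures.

v ≈ 9.116 km/s

μ = GM = 6.674×10⁻¹¹ × 5.972×10²⁴ = 3.986×10¹⁴ m³/s².
r_p = 6371 + 464.4 = 6835.4 km = 6.8354×10⁶ m.
r_a = 6371 + 10580 = 16951 km = 1.6951×10⁷ m.
Semi-major axis a = (r_p + r_a)/2 = 11893 km = 1.189×10⁷ m.
Vis-viva: v² = μ(2/r − 1/a) = 3.986×10¹⁴ × (2.926×10⁻⁷ − 8.408×10⁻⁸) = 8.311×10⁷ m²/s².
v = 9116 m/s = 9.116 km/s.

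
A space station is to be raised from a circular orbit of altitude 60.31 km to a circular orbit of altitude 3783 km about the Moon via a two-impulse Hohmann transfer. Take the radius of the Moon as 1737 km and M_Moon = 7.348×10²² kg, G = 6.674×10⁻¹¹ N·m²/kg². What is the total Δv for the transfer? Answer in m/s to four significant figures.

μ = GM = 6.674×10⁻¹¹ × 7.348×10²² = 4.904×10¹² m³/s².
r₁ = 1737 + 60.31 = 1797.3 km = 1.7973×10⁶ m.
r₂ = 1737 + 3783 = 5520.0 km = 5.5200×10⁶ m.
Transfer ellipse a_t = (r₁ + r₂)/2 = 3.659×10⁶ m.
At r₁: circular v_c1 = √(μ/r₁) = 1652 m/s; transfer-perilune v_p = √[μ(2/r₁ − 1/a_t)] = 2029 m/s.
Δv₁ = v_p − v_c1 = 377.1 m/s.
At r₂: circular v_c2 = √(μ/r₂) = 942.6 m/s; transfer-apolune v_a = √[μ(2/r₂ − 1/a_t)] = 660.6 m/s.
Δv₂ = v_c2 − v_a = 281.9 m/s.
Total Δv = Δv₁ + Δv₂ = 659.1 m/s.

Δv_total ≈ 659.1 m/s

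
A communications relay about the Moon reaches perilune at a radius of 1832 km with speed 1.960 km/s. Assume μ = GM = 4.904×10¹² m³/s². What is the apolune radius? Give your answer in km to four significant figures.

r_p = 1.832×10⁶ m.
Specific energy ε = v²/2 − μ/r = -7.561×10⁵ J/kg, so a = −μ/(2ε) = 3.243×10⁶ m.
The apsides satisfy r_p + r_a = 2a, so the apolune radius is 2a − r_p = 4.654×10⁶ m = 4654.3 km.

apolune radius ≈ 4654 km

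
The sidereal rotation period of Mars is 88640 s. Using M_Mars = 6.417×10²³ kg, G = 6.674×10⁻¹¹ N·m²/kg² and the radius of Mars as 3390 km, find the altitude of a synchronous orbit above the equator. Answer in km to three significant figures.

μ = GM = 6.674×10⁻¹¹ × 6.417×10²³ = 4.283×10¹³ m³/s².
A synchronous orbit has period T, so by Kepler's third law a = (μT²/4π²)^(1/3).
μT²/4π² = 4.283×10¹³ × (8.864×10⁴)² / 39.48 = 8.524×10²¹ m³.
a = 2.043×10⁷ m = 20427 km.
Altitude h = a − R = 20427 − 3390 = 17037 km.

h_sync ≈ 17000 km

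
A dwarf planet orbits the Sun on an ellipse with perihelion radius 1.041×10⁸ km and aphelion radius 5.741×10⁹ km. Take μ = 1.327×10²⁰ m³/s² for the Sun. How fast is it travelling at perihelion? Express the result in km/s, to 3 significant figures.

Semi-major axis a = (r_p + r_a)/2 = 2.9226×10⁹ km = 2.923×10¹² m.
Vis-viva: v² = μ(2/r − 1/a) = 1.327×10²⁰ × (1.921×10⁻¹¹ − 3.422×10⁻¹³) = 2.504×10⁹ m²/s².
v = 50040 m/s = 50.04 km/s.

v ≈ 50.0 km/s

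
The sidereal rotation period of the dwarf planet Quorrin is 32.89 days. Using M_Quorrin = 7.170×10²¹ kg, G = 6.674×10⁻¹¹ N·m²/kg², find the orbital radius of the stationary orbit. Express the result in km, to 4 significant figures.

r_sync ≈ 46090 km

μ = GM = 6.674×10⁻¹¹ × 7.170×10²¹ = 4.785×10¹¹ m³/s².
T = 32.89 days = 2.842×10⁶ s.
A synchronous orbit has period T, so by Kepler's third law a = (μT²/4π²)^(1/3).
μT²/4π² = 4.785×10¹¹ × (2.842×10⁶)² / 39.48 = 9.788×10²² m³.
a = 4.609×10⁷ m = 46086 km.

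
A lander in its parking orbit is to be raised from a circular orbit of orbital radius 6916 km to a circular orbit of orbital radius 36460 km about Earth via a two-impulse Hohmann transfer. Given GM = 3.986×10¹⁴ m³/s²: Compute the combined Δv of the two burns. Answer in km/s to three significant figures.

Δv_total ≈ 3.69 km/s

r₁ = 6916 km = 6.916×10⁶ m.
r₂ = 36460 km = 3.646×10⁷ m.
Transfer ellipse a_t = (r₁ + r₂)/2 = 2.169×10⁷ m.
At r₁: circular v_c1 = √(μ/r₁) = 7592 m/s; transfer-perigee v_p = √[μ(2/r₁ − 1/a_t)] = 9843 m/s.
Δv₁ = v_p − v_c1 = 2252 m/s.
At r₂: circular v_c2 = √(μ/r₂) = 3306 m/s; transfer-apogee v_a = √[μ(2/r₂ − 1/a_t)] = 1867 m/s.
Δv₂ = v_c2 − v_a = 1439 m/s.
Total Δv = Δv₁ + Δv₂ = 3691 m/s = 3.691 km/s.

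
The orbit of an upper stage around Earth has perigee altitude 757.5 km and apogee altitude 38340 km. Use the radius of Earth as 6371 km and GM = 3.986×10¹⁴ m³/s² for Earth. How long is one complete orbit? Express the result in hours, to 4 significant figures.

r_p = 6371 + 757.5 = 7128.5 km = 7.1285×10⁶ m.
r_a = 6371 + 38340 = 44711 km = 4.4711×10⁷ m.
Semi-major axis a = (r_p + r_a)/2 = (7128.5 + 44711)/2 = 25920 km = 2.592×10⁷ m.
By Kepler's third law T = 2π√(a³/μ) = 2π × 6.610×10³ = 4.153×10⁴ s.
= 11.54 hours.

T ≈ 11.54 hours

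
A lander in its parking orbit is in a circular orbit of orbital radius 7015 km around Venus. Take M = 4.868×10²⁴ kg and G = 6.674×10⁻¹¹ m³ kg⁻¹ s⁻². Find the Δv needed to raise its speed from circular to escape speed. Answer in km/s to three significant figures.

Δv ≈ 2.82 km/s

μ = GM = 6.674×10⁻¹¹ × 4.868×10²⁴ = 3.249×10¹⁴ m³/s².
r = 7015 km = 7.015×10⁶ m.
Circular speed v_c = √(μ/r) = 6805 m/s.
Escape speed v_esc = √(2μ/r) = √2 × v_c = 9624 m/s.
Δv = v_esc − v_c = 2819 m/s = 2.819 km/s.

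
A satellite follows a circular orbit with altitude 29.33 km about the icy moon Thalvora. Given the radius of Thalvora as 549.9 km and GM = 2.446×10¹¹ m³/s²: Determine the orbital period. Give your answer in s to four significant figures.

r = 549.9 + 29.33 = 579.23 km = 5.7923×10⁵ m.
Kepler's third law: T = 2π√(r³/μ) = 2π√((5.792×10⁵)³ / 2.446×10¹¹).
r³/μ = 7.945×10⁵ s², so T = 2π × 8.914×10² = 5.601×10³ s.

T ≈ 5601 s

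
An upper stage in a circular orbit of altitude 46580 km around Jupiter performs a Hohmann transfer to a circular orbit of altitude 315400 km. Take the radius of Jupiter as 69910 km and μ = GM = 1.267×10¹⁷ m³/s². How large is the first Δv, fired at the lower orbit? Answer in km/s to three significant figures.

Δv ≈ 7.89 km/s

r₁ = 69910 + 46580 = 116490 km = 1.1649×10⁸ m.
r₂ = 69910 + 315400 = 385310 km = 3.8531×10⁸ m.
Transfer ellipse a_t = (r₁ + r₂)/2 = 2.509×10⁸ m.
At r₁: circular v_c1 = √(μ/r₁) = 32980 m/s; transfer-perijove v_p = √[μ(2/r₁ − 1/a_t)] = 40870 m/s.
Δv₁ = v_p − v_c1 = 7890 m/s.
= 7.890 km/s.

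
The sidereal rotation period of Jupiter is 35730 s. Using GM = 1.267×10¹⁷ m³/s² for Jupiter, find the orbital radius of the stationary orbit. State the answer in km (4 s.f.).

r_sync ≈ 1.600×10⁵ km

A synchronous orbit has period T, so by Kepler's third law a = (μT²/4π²)^(1/3).
μT²/4π² = 1.267×10¹⁷ × (3.573×10⁴)² / 39.48 = 4.097×10²⁴ m³.
a = 1.600×10⁸ m = 1.6002×10⁵ km.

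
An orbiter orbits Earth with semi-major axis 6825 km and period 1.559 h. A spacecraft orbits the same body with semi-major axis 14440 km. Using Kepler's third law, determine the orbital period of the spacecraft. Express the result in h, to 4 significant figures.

T₂ ≈ 4.798 h

Kepler's third law: T² ∝ a³, so T₂ = T₁ (a₂/a₁)^(3/2).
a₂/a₁ = 2.116, (a₂/a₁)^(3/2) = 3.077.
T₂ = 1.559 × 3.077 = 4.798 h.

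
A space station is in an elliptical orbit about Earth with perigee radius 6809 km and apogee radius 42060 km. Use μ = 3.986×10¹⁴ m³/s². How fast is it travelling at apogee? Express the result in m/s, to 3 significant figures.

v ≈ 1630 m/s

Semi-major axis a = (r_p + r_a)/2 = 24434 km = 2.443×10⁷ m.
Vis-viva: v² = μ(2/r − 1/a) = 3.986×10¹⁴ × (4.755×10⁻⁸ − 4.093×10⁻⁸) = 2.641×10⁶ m²/s².
v = 1625 m/s.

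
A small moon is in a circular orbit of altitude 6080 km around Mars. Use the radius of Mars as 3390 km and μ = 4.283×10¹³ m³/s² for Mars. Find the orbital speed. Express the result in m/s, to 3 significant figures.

v ≈ 2130 m/s

r = 3390 + 6080 = 9470.0 km = 9.4700×10⁶ m.
For a circular orbit v = √(μ/r) = √(4.283×10¹³ / 9.470×10⁶) = √(4.523×10⁶) = 2127 m/s.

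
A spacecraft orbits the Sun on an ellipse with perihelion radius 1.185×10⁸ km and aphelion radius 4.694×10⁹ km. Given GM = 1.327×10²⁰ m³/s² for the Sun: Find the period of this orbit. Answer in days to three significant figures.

T ≈ 23600 days

Semi-major axis a = (r_p + r_a)/2 = (1.1850×10⁸ + 4.6940×10⁹)/2 = 2.4062×10⁹ km = 2.406×10¹² m.
By Kepler's third law T = 2π√(a³/μ) = 2π × 3.240×10⁸ = 2.036×10⁹ s.
= 23560 days.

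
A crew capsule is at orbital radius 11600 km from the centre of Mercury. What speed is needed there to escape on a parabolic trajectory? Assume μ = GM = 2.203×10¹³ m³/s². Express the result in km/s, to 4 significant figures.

v_esc ≈ 1.949 km/s

r = 11600 km = 1.160×10⁷ m.
Escape speed v_esc = √(2μ/r) = √(2 × 2.203×10¹³ / 1.160×10⁷) = √(3.798×10⁶) = 1949 m/s.
= 1.949 km/s.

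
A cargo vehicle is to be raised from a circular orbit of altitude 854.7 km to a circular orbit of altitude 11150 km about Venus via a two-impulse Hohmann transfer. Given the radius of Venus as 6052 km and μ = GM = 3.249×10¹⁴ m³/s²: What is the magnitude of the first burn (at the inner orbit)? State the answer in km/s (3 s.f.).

r₁ = 6052 + 854.7 = 6906.7 km = 6.9067×10⁶ m.
r₂ = 6052 + 11150 = 17202 km = 1.7202×10⁷ m.
Transfer ellipse a_t = (r₁ + r₂)/2 = 1.205×10⁷ m.
At r₁: circular v_c1 = √(μ/r₁) = 6859 m/s; transfer-periapsis v_p = √[μ(2/r₁ − 1/a_t)] = 8193 m/s.
Δv₁ = v_p − v_c1 = 1335 m/s.
= 1.335 km/s.

Δv ≈ 1.33 km/s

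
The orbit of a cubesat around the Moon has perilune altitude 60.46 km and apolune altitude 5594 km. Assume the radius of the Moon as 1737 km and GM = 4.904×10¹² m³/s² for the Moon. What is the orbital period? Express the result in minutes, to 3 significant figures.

T ≈ 461 minutes

r_p = 1737 + 60.46 = 1797.5 km = 1.7975×10⁶ m.
r_a = 1737 + 5594 = 7331.0 km = 7.3310×10⁶ m.
Semi-major axis a = (r_p + r_a)/2 = (1797.5 + 7331.0)/2 = 4564.2 km = 4.564×10⁶ m.
By Kepler's third law T = 2π√(a³/μ) = 2π × 4.403×10³ = 2.767×10⁴ s.
= 461.1 minutes.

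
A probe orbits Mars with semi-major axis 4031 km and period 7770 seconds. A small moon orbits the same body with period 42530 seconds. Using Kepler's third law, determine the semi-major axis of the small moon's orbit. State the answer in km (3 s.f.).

a₂ ≈ 12500 km

Kepler's third law: a³ ∝ T², so a₂ = a₁ (T₂/T₁)^(2/3).
T₂/T₁ = 5.474, (T₂/T₁)^(2/3) = 3.106.
a₂ = 4031 × 3.106 = 12520 km.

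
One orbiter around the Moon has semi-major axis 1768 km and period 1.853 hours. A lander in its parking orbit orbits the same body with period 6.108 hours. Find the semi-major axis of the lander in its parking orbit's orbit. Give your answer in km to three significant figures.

Kepler's third law: a³ ∝ T², so a₂ = a₁ (T₂/T₁)^(2/3).
T₂/T₁ = 3.296, (T₂/T₁)^(2/3) = 2.215.
a₂ = 1768 × 2.215 = 3916 km.

a₂ ≈ 3920 km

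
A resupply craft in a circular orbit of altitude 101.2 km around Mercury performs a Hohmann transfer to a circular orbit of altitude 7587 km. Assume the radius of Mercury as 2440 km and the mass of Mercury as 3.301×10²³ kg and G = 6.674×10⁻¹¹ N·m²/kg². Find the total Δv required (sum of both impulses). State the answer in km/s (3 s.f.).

μ = GM = 6.674×10⁻¹¹ × 3.301×10²³ = 2.203×10¹³ m³/s².
r₁ = 2440 + 101.2 = 2541.2 km = 2.5412×10⁶ m.
r₂ = 2440 + 7587 = 10027 km = 1.0027×10⁷ m.
Transfer ellipse a_t = (r₁ + r₂)/2 = 6.284×10⁶ m.
At r₁: circular v_c1 = √(μ/r₁) = 2944 m/s; transfer-periherm v_p = √[μ(2/r₁ − 1/a_t)] = 3719 m/s.
Δv₁ = v_p − v_c1 = 774.9 m/s.
At r₂: circular v_c2 = √(μ/r₂) = 1482 m/s; transfer-apoherm v_a = √[μ(2/r₂ − 1/a_t)] = 942.6 m/s.
Δv₂ = v_c2 − v_a = 539.7 m/s.
Total Δv = Δv₁ + Δv₂ = 1315 m/s = 1.315 km/s.

Δv_total ≈ 1.31 km/s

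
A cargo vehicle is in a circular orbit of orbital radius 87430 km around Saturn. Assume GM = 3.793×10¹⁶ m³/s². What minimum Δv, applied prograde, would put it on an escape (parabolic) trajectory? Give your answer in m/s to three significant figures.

Δv ≈ 8630 m/s

r = 87430 km = 8.743×10⁷ m.
Circular speed v_c = √(μ/r) = 20830 m/s.
Escape speed v_esc = √(2μ/r) = √2 × v_c = 29460 m/s.
Δv = v_esc − v_c = 8628 m/s.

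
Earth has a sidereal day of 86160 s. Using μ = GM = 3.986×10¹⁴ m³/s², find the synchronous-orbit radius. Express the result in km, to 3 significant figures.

r_sync ≈ 42200 km

A synchronous orbit has period T, so by Kepler's third law a = (μT²/4π²)^(1/3).
μT²/4π² = 3.986×10¹⁴ × (8.616×10⁴)² / 39.48 = 7.495×10²² m³.
a = 4.216×10⁷ m = 42163 km.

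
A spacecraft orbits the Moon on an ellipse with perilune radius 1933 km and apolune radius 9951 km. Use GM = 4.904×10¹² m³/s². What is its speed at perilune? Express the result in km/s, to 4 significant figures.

Semi-major axis a = (r_p + r_a)/2 = 5942.0 km = 5.942×10⁶ m.
Vis-viva: v² = μ(2/r − 1/a) = 4.904×10¹² × (1.035×10⁻⁶ − 1.683×10⁻⁷) = 4.249×10⁶ m²/s².
v = 2061 m/s = 2.061 km/s.

v ≈ 2.061 km/s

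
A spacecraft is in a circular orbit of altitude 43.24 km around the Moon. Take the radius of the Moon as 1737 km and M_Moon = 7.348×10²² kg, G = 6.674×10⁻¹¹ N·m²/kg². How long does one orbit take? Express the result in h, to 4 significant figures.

μ = GM = 6.674×10⁻¹¹ × 7.348×10²² = 4.904×10¹² m³/s².
r = 1737 + 43.24 = 1780.2 km = 1.7802×10⁶ m.
Kepler's third law: T = 2π√(r³/μ) = 2π√((1.780×10⁶)³ / 4.904×10¹²).
r³/μ = 1.150×10⁶ s², so T = 2π × 1.073×10³ = 6.739×10³ s.
Converting: 6.739×10³ s ÷ 3600 = 1.872 h.

T ≈ 1.872 h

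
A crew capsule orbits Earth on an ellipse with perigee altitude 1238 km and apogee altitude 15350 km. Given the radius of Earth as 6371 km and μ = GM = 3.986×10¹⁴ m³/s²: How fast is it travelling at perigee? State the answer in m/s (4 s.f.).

r_p = 6371 + 1238 = 7609.0 km = 7.6090×10⁶ m.
r_a = 6371 + 15350 = 21721 km = 2.1721×10⁷ m.
Semi-major axis a = (r_p + r_a)/2 = 14665 km = 1.466×10⁷ m.
Vis-viva: v² = μ(2/r − 1/a) = 3.986×10¹⁴ × (2.628×10⁻⁷ − 6.819×10⁻⁸) = 7.759×10⁷ m²/s².
v = 8809 m/s.

v ≈ 8809 m/s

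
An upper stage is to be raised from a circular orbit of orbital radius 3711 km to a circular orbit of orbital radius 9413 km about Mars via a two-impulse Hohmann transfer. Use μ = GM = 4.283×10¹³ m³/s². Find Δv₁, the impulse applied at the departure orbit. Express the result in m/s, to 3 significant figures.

Δv ≈ 672 m/s

r₁ = 3711 km = 3.711×10⁶ m.
r₂ = 9413 km = 9.413×10⁶ m.
Transfer ellipse a_t = (r₁ + r₂)/2 = 6.562×10⁶ m.
At r₁: circular v_c1 = √(μ/r₁) = 3397 m/s; transfer-periapsis v_p = √[μ(2/r₁ − 1/a_t)] = 4069 m/s.
Δv₁ = v_p − v_c1 = 671.6 m/s.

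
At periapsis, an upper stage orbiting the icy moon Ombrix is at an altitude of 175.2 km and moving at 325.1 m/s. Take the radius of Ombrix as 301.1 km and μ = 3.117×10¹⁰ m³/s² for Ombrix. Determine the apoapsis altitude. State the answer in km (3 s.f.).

r_p = 301.1 + 175.2 = 476.30 km = 4.763×10⁵ m.
Specific energy ε = v²/2 − μ/r = -1.260×10⁴ J/kg, so a = −μ/(2ε) = 1.237×10⁶ m.
The apsides satisfy r_p + r_a = 2a, so the apoapsis radius is 2a − r_p = 1.998×10⁶ m = 1998.1 km.
Apoapsis altitude = 1998.1 − 301.1 = 1697.0 km.

apoapsis altitude ≈ 1700 km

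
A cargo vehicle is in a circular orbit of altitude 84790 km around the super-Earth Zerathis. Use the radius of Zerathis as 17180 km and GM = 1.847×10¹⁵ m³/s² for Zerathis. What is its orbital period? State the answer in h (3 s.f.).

T ≈ 41.8 h

r = 17180 + 84790 = 101970 km = 1.0197×10⁸ m.
Kepler's third law: T = 2π√(r³/μ) = 2π√((1.020×10⁸)³ / 1.847×10¹⁵).
r³/μ = 5.741×10⁸ s², so T = 2π × 2.396×10⁴ = 1.505×10⁵ s.
Converting: 1.505×10⁵ s ÷ 3600 = 41.82 h.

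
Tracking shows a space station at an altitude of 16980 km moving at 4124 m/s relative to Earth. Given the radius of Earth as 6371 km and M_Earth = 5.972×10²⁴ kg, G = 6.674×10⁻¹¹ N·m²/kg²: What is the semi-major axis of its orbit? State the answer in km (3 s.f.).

a ≈ 23300 km

μ = GM = 6.674×10⁻¹¹ × 5.972×10²⁴ = 3.986×10¹⁴ m³/s².
r = 6371 + 16980 = 23351 km = 2.335×10⁷ m.
Specific orbital energy ε = v²/2 − μ/r = (4124)²/2 − 3.986×10¹⁴/2.335×10⁷ = -8.565×10⁶ J/kg.
Since ε = −μ/(2a), a = −μ/(2ε) = 2.327×10⁷ m = 23267 km.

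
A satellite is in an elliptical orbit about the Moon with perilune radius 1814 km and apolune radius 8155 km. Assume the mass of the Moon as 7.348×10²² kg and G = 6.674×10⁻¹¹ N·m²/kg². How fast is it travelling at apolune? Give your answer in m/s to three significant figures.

μ = GM = 6.674×10⁻¹¹ × 7.348×10²² = 4.904×10¹² m³/s².
Semi-major axis a = (r_p + r_a)/2 = 4984.5 km = 4.984×10⁶ m.
Vis-viva: v² = μ(2/r − 1/a) = 4.904×10¹² × (2.452×10⁻⁷ − 2.006×10⁻⁷) = 2.189×10⁵ m²/s².
v = 467.8 m/s.

v ≈ 468 m/s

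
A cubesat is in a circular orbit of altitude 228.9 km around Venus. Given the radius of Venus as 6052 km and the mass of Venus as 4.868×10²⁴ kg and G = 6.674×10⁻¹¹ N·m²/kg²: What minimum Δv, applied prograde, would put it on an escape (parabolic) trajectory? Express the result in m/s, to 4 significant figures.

μ = GM = 6.674×10⁻¹¹ × 4.868×10²⁴ = 3.249×10¹⁴ m³/s².
r = 6052 + 228.9 = 6280.9 km = 6.2809×10⁶ m.
Circular speed v_c = √(μ/r) = 7192 m/s.
Escape speed v_esc = √(2μ/r) = √2 × v_c = 10170 m/s.
Δv = v_esc − v_c = 2979 m/s.

Δv ≈ 2979 m/s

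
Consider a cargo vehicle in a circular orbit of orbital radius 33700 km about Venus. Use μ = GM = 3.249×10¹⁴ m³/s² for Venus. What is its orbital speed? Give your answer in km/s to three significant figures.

r = 33700 km = 3.370×10⁷ m.
For a circular orbit v = √(μ/r) = √(3.249×10¹⁴ / 3.370×10⁷) = √(9.641×10⁶) = 3105 m/s.
That is 3.105 km/s.

v ≈ 3.10 km/s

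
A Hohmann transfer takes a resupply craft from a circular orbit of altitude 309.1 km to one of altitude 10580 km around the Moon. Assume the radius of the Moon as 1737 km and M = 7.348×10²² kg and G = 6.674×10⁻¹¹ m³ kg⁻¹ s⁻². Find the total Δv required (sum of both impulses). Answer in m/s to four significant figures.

μ = GM = 6.674×10⁻¹¹ × 7.348×10²² = 4.904×10¹² m³/s².
r₁ = 1737 + 309.1 = 2046.1 km = 2.0461×10⁶ m.
r₂ = 1737 + 10580 = 12317 km = 1.2317×10⁷ m.
Transfer ellipse a_t = (r₁ + r₂)/2 = 7.182×10⁶ m.
At r₁: circular v_c1 = √(μ/r₁) = 1548 m/s; transfer-perilune v_p = √[μ(2/r₁ − 1/a_t)] = 2027 m/s.
Δv₁ = v_p − v_c1 = 479.3 m/s.
At r₂: circular v_c2 = √(μ/r₂) = 631.0 m/s; transfer-apolune v_a = √[μ(2/r₂ − 1/a_t)] = 336.8 m/s.
Δv₂ = v_c2 − v_a = 294.2 m/s.
Total Δv = Δv₁ + Δv₂ = 773.5 m/s.

Δv_total ≈ 773.5 m/s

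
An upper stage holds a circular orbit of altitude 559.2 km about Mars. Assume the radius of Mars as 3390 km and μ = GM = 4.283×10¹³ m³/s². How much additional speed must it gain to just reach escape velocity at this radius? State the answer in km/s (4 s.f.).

Δv ≈ 1.364 km/s

r = 3390 + 559.2 = 3949.2 km = 3.9492×10⁶ m.
Circular speed v_c = √(μ/r) = 3293 m/s.
Escape speed v_esc = √(2μ/r) = √2 × v_c = 4657 m/s.
Δv = v_esc − v_c = 1364 m/s = 1.364 km/s.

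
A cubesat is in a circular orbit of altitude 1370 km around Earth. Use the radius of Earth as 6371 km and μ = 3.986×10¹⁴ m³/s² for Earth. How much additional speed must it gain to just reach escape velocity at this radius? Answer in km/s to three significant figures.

Δv ≈ 2.97 km/s

r = 6371 + 1370 = 7741.0 km = 7.7410×10⁶ m.
Circular speed v_c = √(μ/r) = 7176 m/s.
Escape speed v_esc = √(2μ/r) = √2 × v_c = 10150 m/s.
Δv = v_esc − v_c = 2972 m/s = 2.972 km/s.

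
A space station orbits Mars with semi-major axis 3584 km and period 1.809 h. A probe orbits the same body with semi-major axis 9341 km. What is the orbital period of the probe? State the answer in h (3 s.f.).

T₂ ≈ 7.61 h

Kepler's third law: T² ∝ a³, so T₂ = T₁ (a₂/a₁)^(3/2).
a₂/a₁ = 2.606, (a₂/a₁)^(3/2) = 4.208.
T₂ = 1.809 × 4.208 = 7.612 h.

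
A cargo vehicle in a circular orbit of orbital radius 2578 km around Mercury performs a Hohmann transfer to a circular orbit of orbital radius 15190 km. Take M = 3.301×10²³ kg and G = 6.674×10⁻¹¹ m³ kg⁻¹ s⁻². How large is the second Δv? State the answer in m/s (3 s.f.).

μ = GM = 6.674×10⁻¹¹ × 3.301×10²³ = 2.203×10¹³ m³/s².
r₁ = 2578 km = 2.578×10⁶ m.
r₂ = 15190 km = 1.519×10⁷ m.
Transfer ellipse a_t = (r₁ + r₂)/2 = 8.884×10⁶ m.
At r₁: circular v_c1 = √(μ/r₁) = 2923 m/s; transfer-periherm v_p = √[μ(2/r₁ − 1/a_t)] = 3823 m/s.
At r₂: circular v_c2 = √(μ/r₂) = 1204 m/s; transfer-apoherm v_a = √[μ(2/r₂ − 1/a_t)] = 648.7 m/s.
Δv₂ = v_c2 − v_a = 555.6 m/s.

Δv ≈ 556 m/s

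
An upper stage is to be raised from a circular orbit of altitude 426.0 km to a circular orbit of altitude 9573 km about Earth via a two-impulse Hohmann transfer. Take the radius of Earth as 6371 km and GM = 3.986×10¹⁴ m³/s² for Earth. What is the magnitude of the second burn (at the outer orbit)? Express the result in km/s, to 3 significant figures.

r₁ = 6371 + 426.0 = 6797.0 km = 6.7970×10⁶ m.
r₂ = 6371 + 9573 = 15944 km = 1.5944×10⁷ m.
Transfer ellipse a_t = (r₁ + r₂)/2 = 1.137×10⁷ m.
At r₁: circular v_c1 = √(μ/r₁) = 7658 m/s; transfer-perigee v_p = √[μ(2/r₁ − 1/a_t)] = 9068 m/s.
At r₂: circular v_c2 = √(μ/r₂) = 5000 m/s; transfer-apogee v_a = √[μ(2/r₂ − 1/a_t)] = 3866 m/s.
Δv₂ = v_c2 − v_a = 1134 m/s.
= 1.134 km/s.

Δv ≈ 1.13 km/s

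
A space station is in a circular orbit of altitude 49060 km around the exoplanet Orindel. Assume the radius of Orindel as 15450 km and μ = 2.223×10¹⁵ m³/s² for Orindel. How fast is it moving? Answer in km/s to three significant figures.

r = 15450 + 49060 = 64510 km = 6.4510×10⁷ m.
For a circular orbit v = √(μ/r) = √(2.223×10¹⁵ / 6.451×10⁷) = √(3.446×10⁷) = 5870 m/s.
That is 5.870 km/s.

v ≈ 5.87 km/s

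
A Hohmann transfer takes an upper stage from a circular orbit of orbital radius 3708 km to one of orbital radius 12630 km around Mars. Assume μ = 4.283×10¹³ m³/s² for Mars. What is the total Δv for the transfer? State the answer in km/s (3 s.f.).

r₁ = 3708 km = 3.708×10⁶ m.
r₂ = 12630 km = 1.263×10⁷ m.
Transfer ellipse a_t = (r₁ + r₂)/2 = 8.169×10⁶ m.
At r₁: circular v_c1 = √(μ/r₁) = 3399 m/s; transfer-periapsis v_p = √[μ(2/r₁ − 1/a_t)] = 4226 m/s.
Δv₁ = v_p − v_c1 = 827.3 m/s.
At r₂: circular v_c2 = √(μ/r₂) = 1842 m/s; transfer-apoapsis v_a = √[μ(2/r₂ − 1/a_t)] = 1241 m/s.
Δv₂ = v_c2 − v_a = 600.8 m/s.
Total Δv = Δv₁ + Δv₂ = 1428 m/s = 1.428 km/s.

Δv_total ≈ 1.43 km/s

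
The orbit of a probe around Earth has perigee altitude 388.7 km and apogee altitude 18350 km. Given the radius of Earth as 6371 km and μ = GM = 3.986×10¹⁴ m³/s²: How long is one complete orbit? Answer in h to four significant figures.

r_p = 6371 + 388.7 = 6759.7 km = 6.7597×10⁶ m.
r_a = 6371 + 18350 = 24721 km = 2.4721×10⁷ m.
Semi-major axis a = (r_p + r_a)/2 = (6759.7 + 24721)/2 = 15740 km = 1.574×10⁷ m.
By Kepler's third law T = 2π√(a³/μ) = 2π × 3.128×10³ = 1.965×10⁴ s.
= 5.459 h.

T ≈ 5.459 h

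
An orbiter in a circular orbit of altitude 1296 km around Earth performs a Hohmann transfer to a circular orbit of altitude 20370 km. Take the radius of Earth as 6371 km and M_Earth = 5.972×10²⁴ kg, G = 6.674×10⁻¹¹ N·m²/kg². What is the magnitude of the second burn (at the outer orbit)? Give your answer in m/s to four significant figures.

μ = GM = 6.674×10⁻¹¹ × 5.972×10²⁴ = 3.986×10¹⁴ m³/s².
r₁ = 6371 + 1296 = 7667.0 km = 7.6670×10⁶ m.
r₂ = 6371 + 20370 = 26741 km = 2.6741×10⁷ m.
Transfer ellipse a_t = (r₁ + r₂)/2 = 1.720×10⁷ m.
At r₁: circular v_c1 = √(μ/r₁) = 7210 m/s; transfer-perigee v_p = √[μ(2/r₁ − 1/a_t)] = 8989 m/s.
At r₂: circular v_c2 = √(μ/r₂) = 3861 m/s; transfer-apogee v_a = √[μ(2/r₂ − 1/a_t)] = 2577 m/s.
Δv₂ = v_c2 − v_a = 1283 m/s.

Δv ≈ 1283 m/s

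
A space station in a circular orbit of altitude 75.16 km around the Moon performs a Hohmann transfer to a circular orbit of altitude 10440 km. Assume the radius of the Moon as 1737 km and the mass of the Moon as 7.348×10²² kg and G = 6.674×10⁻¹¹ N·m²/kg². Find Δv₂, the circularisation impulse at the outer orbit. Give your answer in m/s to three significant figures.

Δv ≈ 312 m/s

μ = GM = 6.674×10⁻¹¹ × 7.348×10²² = 4.904×10¹² m³/s².
r₁ = 1737 + 75.16 = 1812.2 km = 1.8122×10⁶ m.
r₂ = 1737 + 10440 = 12177 km = 1.2177×10⁷ m.
Transfer ellipse a_t = (r₁ + r₂)/2 = 6.995×10⁶ m.
At r₁: circular v_c1 = √(μ/r₁) = 1645 m/s; transfer-perilune v_p = √[μ(2/r₁ − 1/a_t)] = 2171 m/s.
At r₂: circular v_c2 = √(μ/r₂) = 634.6 m/s; transfer-apolune v_a = √[μ(2/r₂ − 1/a_t)] = 323.0 m/s.
Δv₂ = v_c2 − v_a = 311.6 m/s.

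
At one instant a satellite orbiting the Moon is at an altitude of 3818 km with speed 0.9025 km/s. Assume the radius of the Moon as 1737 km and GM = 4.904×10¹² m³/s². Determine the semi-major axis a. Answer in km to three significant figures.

r = 1737 + 3818 = 5555.0 km = 5.555×10⁶ m.
Specific orbital energy ε = v²/2 − μ/r = (902.5)²/2 − 4.904×10¹²/5.555×10⁶ = -4.756×10⁵ J/kg.
Since ε = −μ/(2a), a = −μ/(2ε) = 5.156×10⁶ m = 5156.1 km.

a ≈ 5160 km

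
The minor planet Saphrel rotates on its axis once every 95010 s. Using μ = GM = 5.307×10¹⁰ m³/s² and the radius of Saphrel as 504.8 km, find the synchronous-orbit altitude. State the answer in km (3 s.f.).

A synchronous orbit has period T, so by Kepler's third law a = (μT²/4π²)^(1/3).
μT²/4π² = 5.307×10¹⁰ × (9.501×10⁴)² / 39.48 = 1.213×10¹⁹ m³.
a = 2.298×10⁶ m = 2298.0 km.
Altitude h = a − R = 2298.0 − 504.8 = 1793.2 km.

h_sync ≈ 1790 km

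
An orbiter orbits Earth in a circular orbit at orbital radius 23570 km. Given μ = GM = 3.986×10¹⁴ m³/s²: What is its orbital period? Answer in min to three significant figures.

r = 23570 km = 2.357×10⁷ m.
Kepler's third law: T = 2π√(r³/μ) = 2π√((2.357×10⁷)³ / 3.986×10¹⁴).
r³/μ = 3.285×10⁷ s², so T = 2π × 5.732×10³ = 3.601×10⁴ s.
Converting: 3.601×10⁴ s ÷ 60.00 = 600.2 min.

T ≈ 600 min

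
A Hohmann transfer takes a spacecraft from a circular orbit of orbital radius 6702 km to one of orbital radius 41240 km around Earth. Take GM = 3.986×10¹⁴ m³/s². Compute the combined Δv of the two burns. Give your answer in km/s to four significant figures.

r₁ = 6702 km = 6.702×10⁶ m.
r₂ = 41240 km = 4.124×10⁷ m.
Transfer ellipse a_t = (r₁ + r₂)/2 = 2.397×10⁷ m.
At r₁: circular v_c1 = √(μ/r₁) = 7712 m/s; transfer-perigee v_p = √[μ(2/r₁ − 1/a_t)] = 10120 m/s.
Δv₁ = v_p − v_c1 = 2403 m/s.
At r₂: circular v_c2 = √(μ/r₂) = 3109 m/s; transfer-apogee v_a = √[μ(2/r₂ − 1/a_t)] = 1644 m/s.
Δv₂ = v_c2 − v_a = 1465 m/s.
Total Δv = Δv₁ + Δv₂ = 3868 m/s = 3.868 km/s.

Δv_total ≈ 3.868 km/s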